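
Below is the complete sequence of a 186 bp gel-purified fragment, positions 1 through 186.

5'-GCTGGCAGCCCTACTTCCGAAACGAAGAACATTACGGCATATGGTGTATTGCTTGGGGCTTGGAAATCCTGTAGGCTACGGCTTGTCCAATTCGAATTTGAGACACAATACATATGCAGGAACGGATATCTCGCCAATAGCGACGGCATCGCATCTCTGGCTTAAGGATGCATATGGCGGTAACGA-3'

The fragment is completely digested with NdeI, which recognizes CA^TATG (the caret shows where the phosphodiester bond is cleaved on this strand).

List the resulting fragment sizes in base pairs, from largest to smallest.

NdeI sites (CATATG) start at positions 38, 111, 171.
NdeI cuts after base 2 of each site, so after positions 39, 112, 172.
Linear molecule, 3 cuts → 4 fragments:
  1–39 → 39 bp
  40–112 → 73 bp
  113–172 → 60 bp
  173–186 → 14 bp
Sorted largest to smallest: 73, 60, 39, 14 bp.

73, 60, 39, 14 bp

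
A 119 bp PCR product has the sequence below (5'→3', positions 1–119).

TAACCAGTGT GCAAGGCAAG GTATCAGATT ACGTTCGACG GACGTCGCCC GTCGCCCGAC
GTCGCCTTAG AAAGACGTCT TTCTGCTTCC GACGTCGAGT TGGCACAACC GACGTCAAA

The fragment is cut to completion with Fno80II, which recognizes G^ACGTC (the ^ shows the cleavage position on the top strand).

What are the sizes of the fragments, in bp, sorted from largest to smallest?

Fno80II sites (GACGTC) start at positions 41, 58, 74, 91, 111.
Fno80II cuts after the first base of each site, so after positions 41, 58, 74, 91, 111.
Linear molecule, 5 cuts → 6 fragments:
  1–41 → 41 bp
  42–58 → 17 bp
  59–74 → 16 bp
  75–91 → 17 bp
  92–111 → 20 bp
  112–119 → 8 bp
Sorted largest to smallest: 41, 20, 17, 17, 16, 8 bp.

41, 20, 17, 17, 16, 8 bp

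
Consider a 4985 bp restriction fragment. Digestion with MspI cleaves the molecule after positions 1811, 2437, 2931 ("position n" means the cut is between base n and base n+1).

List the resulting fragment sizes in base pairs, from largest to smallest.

Linear molecule, 3 cuts → 4 fragments:
  1811 − 0 = 1811 bp
  2437 − 1811 = 626 bp
  2931 − 2437 = 494 bp
  4985 − 2931 = 2054 bp
Sorted largest to smallest: 2054, 1811, 626, 494 bp.

2054, 1811, 626, 494 bp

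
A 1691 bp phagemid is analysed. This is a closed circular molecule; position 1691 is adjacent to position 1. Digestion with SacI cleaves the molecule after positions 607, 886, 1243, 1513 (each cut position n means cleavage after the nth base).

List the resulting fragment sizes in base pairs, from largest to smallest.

785, 357, 279, 270 bp

Circular molecule, 4 cuts → 4 fragments:
  886 − 607 = 279 bp
  1243 − 886 = 357 bp
  1513 − 1243 = 270 bp
  wrap: 1691 − 1513 + 607 = 785 bp
Sorted largest to smallest: 785, 357, 279, 270 bp.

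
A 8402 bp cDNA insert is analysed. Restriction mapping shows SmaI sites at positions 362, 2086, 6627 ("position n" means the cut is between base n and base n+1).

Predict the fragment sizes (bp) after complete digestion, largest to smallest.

Linear molecule, 3 cuts → 4 fragments:
  362 − 0 = 362 bp
  2086 − 362 = 1724 bp
  6627 − 2086 = 4541 bp
  8402 − 6627 = 1775 bp
Sorted largest to smallest: 4541, 1775, 1724, 362 bp.

4541, 1775, 1724, 362 bp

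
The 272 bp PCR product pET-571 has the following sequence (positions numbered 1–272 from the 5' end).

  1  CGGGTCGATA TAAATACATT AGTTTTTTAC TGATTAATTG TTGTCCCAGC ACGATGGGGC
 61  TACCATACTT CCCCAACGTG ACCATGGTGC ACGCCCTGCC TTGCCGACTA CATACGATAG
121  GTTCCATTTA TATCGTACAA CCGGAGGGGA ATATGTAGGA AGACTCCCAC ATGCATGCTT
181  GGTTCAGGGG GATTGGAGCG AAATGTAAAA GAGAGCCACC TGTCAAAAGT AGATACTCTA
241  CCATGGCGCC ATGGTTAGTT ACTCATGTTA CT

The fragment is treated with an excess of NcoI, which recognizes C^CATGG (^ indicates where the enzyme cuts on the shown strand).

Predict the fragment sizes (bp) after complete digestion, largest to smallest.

NcoI sites (CCATGG) start at positions 82, 241, 249.
NcoI cuts after the first base of each site, so after positions 82, 241, 249.
Linear molecule, 3 cuts → 4 fragments:
  1–82 → 82 bp
  83–241 → 159 bp
  242–249 → 8 bp
  250–272 → 23 bp
Sorted largest to smallest: 159, 82, 23, 8 bp.

159, 82, 23, 8 bp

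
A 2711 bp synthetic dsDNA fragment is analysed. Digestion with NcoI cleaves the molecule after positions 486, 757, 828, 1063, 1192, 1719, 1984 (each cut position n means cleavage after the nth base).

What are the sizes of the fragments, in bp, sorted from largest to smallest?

727, 527, 486, 271, 265, 235, 129, 71 bp

Linear molecule, 7 cuts → 8 fragments:
  486 − 0 = 486 bp
  757 − 486 = 271 bp
  828 − 757 = 71 bp
  1063 − 828 = 235 bp
  1192 − 1063 = 129 bp
  1719 − 1192 = 527 bp
  1984 − 1719 = 265 bp
  2711 − 1984 = 727 bp
Sorted largest to smallest: 727, 527, 486, 271, 265, 235, 129, 71 bp.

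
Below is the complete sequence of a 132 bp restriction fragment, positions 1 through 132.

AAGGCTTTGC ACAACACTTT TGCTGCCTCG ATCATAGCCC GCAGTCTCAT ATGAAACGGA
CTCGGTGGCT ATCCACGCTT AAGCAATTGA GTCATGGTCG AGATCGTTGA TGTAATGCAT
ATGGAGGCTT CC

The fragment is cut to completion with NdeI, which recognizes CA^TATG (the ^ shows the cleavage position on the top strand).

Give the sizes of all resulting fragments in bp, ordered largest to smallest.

70, 49, 13 bp

NdeI sites (CATATG) start at positions 48, 118.
NdeI cuts after base 2 of each site, so after positions 49, 119.
Linear molecule, 2 cuts → 3 fragments:
  1–49 → 49 bp
  50–119 → 70 bp
  120–132 → 13 bp
Sorted largest to smallest: 70, 49, 13 bp.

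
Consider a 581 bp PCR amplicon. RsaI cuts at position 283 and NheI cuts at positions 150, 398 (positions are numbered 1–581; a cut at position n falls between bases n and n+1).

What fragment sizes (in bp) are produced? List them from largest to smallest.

183, 150, 133, 115 bp

Combined cut positions (sorted): 150, 283, 398.
Linear molecule, 3 cuts → 4 fragments:
  150 − 0 = 150 bp
  283 − 150 = 133 bp
  398 − 283 = 115 bp
  581 − 398 = 183 bp
Sorted largest to smallest: 183, 150, 133, 115 bp.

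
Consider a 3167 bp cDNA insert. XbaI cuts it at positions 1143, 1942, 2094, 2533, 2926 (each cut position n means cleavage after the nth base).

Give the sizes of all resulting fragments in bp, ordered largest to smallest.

1143, 799, 439, 393, 241, 152 bp

Linear molecule, 5 cuts → 6 fragments:
  1143 − 0 = 1143 bp
  1942 − 1143 = 799 bp
  2094 − 1942 = 152 bp
  2533 − 2094 = 439 bp
  2926 − 2533 = 393 bp
  3167 − 2926 = 241 bp
Sorted largest to smallest: 1143, 799, 439, 393, 241, 152 bp.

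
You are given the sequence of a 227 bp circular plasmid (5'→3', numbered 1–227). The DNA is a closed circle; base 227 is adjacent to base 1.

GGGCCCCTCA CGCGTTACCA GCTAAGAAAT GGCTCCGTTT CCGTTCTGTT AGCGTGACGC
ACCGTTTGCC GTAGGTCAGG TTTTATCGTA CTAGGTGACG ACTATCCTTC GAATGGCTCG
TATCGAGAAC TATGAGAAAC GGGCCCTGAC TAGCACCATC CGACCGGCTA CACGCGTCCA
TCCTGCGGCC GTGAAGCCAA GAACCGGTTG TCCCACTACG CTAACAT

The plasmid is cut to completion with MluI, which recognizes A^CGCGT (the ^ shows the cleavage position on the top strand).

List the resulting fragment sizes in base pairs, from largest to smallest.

MluI sites (ACGCGT) start at positions 10, 172.
MluI cuts after the first base of each site, so after positions 10, 172.
Circular molecule, 2 cuts → 2 fragments:
  11–172 → 162 bp
  173–227 then 1–10 → 55 + 10 = 65 bp
Sorted largest to smallest: 162, 65 bp.

162, 65 bp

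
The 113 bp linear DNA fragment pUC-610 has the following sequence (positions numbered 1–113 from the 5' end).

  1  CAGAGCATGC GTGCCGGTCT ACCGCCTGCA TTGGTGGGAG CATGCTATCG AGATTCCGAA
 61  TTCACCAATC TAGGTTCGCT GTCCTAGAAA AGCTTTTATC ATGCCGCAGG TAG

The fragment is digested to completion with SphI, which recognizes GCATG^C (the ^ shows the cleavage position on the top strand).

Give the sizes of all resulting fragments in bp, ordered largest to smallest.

69, 35, 9 bp

SphI sites (GCATGC) start at positions 5, 40.
SphI cuts after base 5 of each site (before the last base), so after positions 9, 44.
Linear molecule, 2 cuts → 3 fragments:
  1–9 → 9 bp
  10–44 → 35 bp
  45–113 → 69 bp
Sorted largest to smallest: 69, 35, 9 bp.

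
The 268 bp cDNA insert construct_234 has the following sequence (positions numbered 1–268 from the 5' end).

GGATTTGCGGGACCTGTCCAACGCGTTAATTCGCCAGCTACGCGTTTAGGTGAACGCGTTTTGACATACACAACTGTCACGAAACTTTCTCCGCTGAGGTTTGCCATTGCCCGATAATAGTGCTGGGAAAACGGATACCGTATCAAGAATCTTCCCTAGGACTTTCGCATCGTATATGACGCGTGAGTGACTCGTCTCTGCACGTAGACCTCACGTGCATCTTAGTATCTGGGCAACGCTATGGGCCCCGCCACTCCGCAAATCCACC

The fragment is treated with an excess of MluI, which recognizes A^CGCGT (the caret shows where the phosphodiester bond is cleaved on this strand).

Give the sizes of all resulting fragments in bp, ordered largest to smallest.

125, 89, 21, 19, 14 bp

MluI sites (ACGCGT) start at positions 21, 40, 54, 179.
MluI cuts after the first base of each site, so after positions 21, 40, 54, 179.
Linear molecule, 4 cuts → 5 fragments:
  1–21 → 21 bp
  22–40 → 19 bp
  41–54 → 14 bp
  55–179 → 125 bp
  180–268 → 89 bp
Sorted largest to smallest: 125, 89, 21, 19, 14 bp.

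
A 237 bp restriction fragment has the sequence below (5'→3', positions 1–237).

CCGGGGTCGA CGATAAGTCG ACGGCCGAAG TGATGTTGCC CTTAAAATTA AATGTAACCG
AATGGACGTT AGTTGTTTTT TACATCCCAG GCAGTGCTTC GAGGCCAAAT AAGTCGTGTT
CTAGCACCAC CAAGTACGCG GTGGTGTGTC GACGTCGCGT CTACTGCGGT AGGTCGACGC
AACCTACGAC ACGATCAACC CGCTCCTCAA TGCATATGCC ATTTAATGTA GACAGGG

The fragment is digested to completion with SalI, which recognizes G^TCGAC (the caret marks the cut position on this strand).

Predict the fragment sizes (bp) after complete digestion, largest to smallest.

SalI sites (GTCGAC) start at positions 6, 17, 148, 173.
SalI cuts after the first base of each site, so after positions 6, 17, 148, 173.
Linear molecule, 4 cuts → 5 fragments:
  1–6 → 6 bp
  7–17 → 11 bp
  18–148 → 131 bp
  149–173 → 25 bp
  174–237 → 64 bp
Sorted largest to smallest: 131, 64, 25, 11, 6 bp.

131, 64, 25, 11, 6 bp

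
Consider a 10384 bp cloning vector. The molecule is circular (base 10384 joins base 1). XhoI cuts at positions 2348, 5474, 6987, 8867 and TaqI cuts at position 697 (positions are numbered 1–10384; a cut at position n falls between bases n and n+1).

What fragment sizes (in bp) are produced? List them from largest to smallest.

3126, 2214, 1880, 1651, 1513 bp

Combined cut positions (sorted): 697, 2348, 5474, 6987, 8867.
Circular molecule, 5 cuts → 5 fragments:
  2348 − 697 = 1651 bp
  5474 − 2348 = 3126 bp
  6987 − 5474 = 1513 bp
  8867 − 6987 = 1880 bp
  wrap: 10384 − 8867 + 697 = 2214 bp
Sorted largest to smallest: 3126, 2214, 1880, 1651, 1513 bp.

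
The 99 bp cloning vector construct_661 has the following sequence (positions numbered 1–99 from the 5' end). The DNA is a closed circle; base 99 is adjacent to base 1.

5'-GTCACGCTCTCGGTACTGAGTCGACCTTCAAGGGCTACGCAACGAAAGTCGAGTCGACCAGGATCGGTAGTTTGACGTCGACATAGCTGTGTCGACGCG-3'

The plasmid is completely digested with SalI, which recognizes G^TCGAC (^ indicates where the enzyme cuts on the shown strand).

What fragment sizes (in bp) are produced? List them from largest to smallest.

SalI sites (GTCGAC) start at positions 20, 53, 77, 91.
SalI cuts after the first base of each site, so after positions 20, 53, 77, 91.
Circular molecule, 4 cuts → 4 fragments:
  21–53 → 33 bp
  54–77 → 24 bp
  78–91 → 14 bp
  92–99 then 1–20 → 8 + 20 = 28 bp
Sorted largest to smallest: 33, 28, 24, 14 bp.

33, 28, 24, 14 bp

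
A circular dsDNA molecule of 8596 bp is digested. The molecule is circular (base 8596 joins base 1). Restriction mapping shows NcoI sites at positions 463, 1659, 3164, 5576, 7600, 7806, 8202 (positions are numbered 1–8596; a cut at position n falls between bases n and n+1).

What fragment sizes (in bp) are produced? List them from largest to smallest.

Circular molecule, 7 cuts → 7 fragments:
  1659 − 463 = 1196 bp
  3164 − 1659 = 1505 bp
  5576 − 3164 = 2412 bp
  7600 − 5576 = 2024 bp
  7806 − 7600 = 206 bp
  8202 − 7806 = 396 bp
  wrap: 8596 − 8202 + 463 = 857 bp
Sorted largest to smallest: 2412, 2024, 1505, 1196, 857, 396, 206 bp.

2412, 2024, 1505, 1196, 857, 396, 206 bp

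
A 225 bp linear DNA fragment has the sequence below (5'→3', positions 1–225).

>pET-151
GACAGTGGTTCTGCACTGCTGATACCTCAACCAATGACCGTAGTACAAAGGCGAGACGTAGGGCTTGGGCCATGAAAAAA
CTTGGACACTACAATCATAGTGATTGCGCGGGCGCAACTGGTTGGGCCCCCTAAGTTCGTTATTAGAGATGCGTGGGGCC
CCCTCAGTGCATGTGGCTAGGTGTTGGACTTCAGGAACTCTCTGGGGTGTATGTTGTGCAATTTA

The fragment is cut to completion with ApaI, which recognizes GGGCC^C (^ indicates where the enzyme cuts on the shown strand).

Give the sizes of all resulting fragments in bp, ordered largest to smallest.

128, 65, 32 bp

ApaI sites (GGGCCC) start at positions 124, 156.
ApaI cuts after base 5 of each site (before the last base), so after positions 128, 160.
Linear molecule, 2 cuts → 3 fragments:
  1–128 → 128 bp
  129–160 → 32 bp
  161–225 → 65 bp
Sorted largest to smallest: 128, 65, 32 bp.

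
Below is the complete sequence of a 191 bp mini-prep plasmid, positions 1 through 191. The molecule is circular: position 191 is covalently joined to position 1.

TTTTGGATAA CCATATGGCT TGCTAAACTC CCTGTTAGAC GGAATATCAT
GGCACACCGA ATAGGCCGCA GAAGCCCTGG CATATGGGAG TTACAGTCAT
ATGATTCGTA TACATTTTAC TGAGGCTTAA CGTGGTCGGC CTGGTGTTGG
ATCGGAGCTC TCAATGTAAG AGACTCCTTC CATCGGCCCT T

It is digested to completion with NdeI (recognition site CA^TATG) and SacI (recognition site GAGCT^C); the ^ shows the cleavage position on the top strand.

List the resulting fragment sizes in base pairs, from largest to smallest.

69, 60, 45, 17 bp

NdeI sites (CATATG) start at positions 12, 81, 98.
NdeI cuts after base 2 of each site, so after positions 13, 82, 99.
The SacI site (GAGCTC) starts at position 155.
SacI cuts after base 5 of each site (before the last base), so after position 159.
Combined cut positions: 13, 82, 99, 159.
Circular molecule, 4 cuts → 4 fragments:
  14–82 → 69 bp
  83–99 → 17 bp
  100–159 → 60 bp
  160–191 then 1–13 → 32 + 13 = 45 bp
Sorted largest to smallest: 69, 60, 45, 17 bp.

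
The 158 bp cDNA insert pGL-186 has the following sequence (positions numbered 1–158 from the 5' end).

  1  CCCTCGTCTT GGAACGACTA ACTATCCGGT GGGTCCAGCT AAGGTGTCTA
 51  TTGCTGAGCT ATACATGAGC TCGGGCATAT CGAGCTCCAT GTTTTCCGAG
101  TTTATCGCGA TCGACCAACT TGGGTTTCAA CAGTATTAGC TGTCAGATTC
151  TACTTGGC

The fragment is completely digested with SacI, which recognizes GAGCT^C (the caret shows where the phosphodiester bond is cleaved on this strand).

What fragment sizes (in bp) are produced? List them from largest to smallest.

72, 71, 15 bp

SacI sites (GAGCTC) start at positions 67, 82.
SacI cuts after base 5 of each site (before the last base), so after positions 71, 86.
Linear molecule, 2 cuts → 3 fragments:
  1–71 → 71 bp
  72–86 → 15 bp
  87–158 → 72 bp
Sorted largest to smallest: 72, 71, 15 bp.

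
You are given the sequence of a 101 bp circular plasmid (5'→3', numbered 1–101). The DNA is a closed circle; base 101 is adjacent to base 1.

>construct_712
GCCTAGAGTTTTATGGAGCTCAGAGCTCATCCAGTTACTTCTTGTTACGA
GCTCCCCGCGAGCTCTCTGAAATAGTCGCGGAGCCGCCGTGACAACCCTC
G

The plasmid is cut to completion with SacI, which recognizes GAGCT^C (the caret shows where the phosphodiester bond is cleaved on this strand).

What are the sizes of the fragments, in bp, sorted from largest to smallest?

SacI sites (GAGCTC) start at positions 16, 23, 49, 60.
SacI cuts after base 5 of each site (before the last base), so after positions 20, 27, 53, 64.
Circular molecule, 4 cuts → 4 fragments:
  21–27 → 7 bp
  28–53 → 26 bp
  54–64 → 11 bp
  65–101 then 1–20 → 37 + 20 = 57 bp
Sorted largest to smallest: 57, 26, 11, 7 bp.

57, 26, 11, 7 bp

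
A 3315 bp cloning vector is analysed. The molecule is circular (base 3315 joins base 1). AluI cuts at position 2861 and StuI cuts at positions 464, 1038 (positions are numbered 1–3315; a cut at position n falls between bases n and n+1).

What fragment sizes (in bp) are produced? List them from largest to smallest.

Combined cut positions (sorted): 464, 1038, 2861.
Circular molecule, 3 cuts → 3 fragments:
  1038 − 464 = 574 bp
  2861 − 1038 = 1823 bp
  wrap: 3315 − 2861 + 464 = 918 bp
Sorted largest to smallest: 1823, 918, 574 bp.

1823, 918, 574 bp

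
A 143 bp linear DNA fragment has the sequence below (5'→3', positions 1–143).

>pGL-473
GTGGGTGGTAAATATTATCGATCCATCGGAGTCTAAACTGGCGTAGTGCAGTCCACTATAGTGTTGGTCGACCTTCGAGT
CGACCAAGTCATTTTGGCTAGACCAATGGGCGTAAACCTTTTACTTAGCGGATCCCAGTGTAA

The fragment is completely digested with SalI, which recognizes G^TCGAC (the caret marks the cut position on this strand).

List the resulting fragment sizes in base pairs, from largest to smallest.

67, 64, 12 bp

SalI sites (GTCGAC) start at positions 67, 79.
SalI cuts after the first base of each site, so after positions 67, 79.
Linear molecule, 2 cuts → 3 fragments:
  1–67 → 67 bp
  68–79 → 12 bp
  80–143 → 64 bp
Sorted largest to smallest: 67, 64, 12 bp.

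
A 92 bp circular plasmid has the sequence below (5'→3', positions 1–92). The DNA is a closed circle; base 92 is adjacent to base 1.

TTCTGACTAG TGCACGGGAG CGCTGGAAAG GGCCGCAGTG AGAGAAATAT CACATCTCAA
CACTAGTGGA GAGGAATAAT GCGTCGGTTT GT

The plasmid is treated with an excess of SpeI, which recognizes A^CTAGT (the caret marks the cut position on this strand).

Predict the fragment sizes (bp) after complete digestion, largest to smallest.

SpeI sites (ACTAGT) start at positions 6, 62.
SpeI cuts after the first base of each site, so after positions 6, 62.
Circular molecule, 2 cuts → 2 fragments:
  7–62 → 56 bp
  63–92 then 1–6 → 30 + 6 = 36 bp
Sorted largest to smallest: 56, 36 bp.

56, 36 bp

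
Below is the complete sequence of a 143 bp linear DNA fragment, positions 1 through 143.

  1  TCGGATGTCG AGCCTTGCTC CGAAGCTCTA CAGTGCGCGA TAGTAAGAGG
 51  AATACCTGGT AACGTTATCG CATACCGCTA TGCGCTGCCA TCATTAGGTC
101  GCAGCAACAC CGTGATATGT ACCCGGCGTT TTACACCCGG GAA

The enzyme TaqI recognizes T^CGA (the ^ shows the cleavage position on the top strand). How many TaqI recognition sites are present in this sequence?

1

TCGA occurs starting at position 8.
TaqI cuts at 1 site.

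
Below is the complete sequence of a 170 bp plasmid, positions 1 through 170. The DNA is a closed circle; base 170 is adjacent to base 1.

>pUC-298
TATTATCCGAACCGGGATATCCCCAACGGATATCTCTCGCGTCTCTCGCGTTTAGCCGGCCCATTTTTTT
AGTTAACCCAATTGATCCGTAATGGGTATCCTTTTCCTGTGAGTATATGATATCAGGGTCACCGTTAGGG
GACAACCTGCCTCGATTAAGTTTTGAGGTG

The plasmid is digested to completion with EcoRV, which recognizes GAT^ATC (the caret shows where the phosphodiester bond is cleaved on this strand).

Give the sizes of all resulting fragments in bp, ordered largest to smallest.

90, 67, 13 bp

EcoRV sites (GATATC) start at positions 16, 29, 119.
EcoRV cuts after base 3 of each site, so after positions 18, 31, 121.
Circular molecule, 3 cuts → 3 fragments:
  19–31 → 13 bp
  32–121 → 90 bp
  122–170 then 1–18 → 49 + 18 = 67 bp
Sorted largest to smallest: 90, 67, 13 bp.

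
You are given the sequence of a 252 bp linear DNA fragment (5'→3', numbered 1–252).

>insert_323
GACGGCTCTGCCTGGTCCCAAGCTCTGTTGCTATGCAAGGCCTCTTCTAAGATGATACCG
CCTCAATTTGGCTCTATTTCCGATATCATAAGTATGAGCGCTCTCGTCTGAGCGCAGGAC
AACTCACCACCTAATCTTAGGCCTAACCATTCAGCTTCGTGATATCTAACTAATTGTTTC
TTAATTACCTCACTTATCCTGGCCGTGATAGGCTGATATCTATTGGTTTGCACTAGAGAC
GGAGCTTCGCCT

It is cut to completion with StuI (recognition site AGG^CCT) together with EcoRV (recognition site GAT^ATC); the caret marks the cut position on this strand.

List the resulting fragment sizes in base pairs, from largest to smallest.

57, 54, 44, 40, 35, 22 bp

StuI sites (AGGCCT) start at positions 38, 139.
StuI cuts after base 3 of each site, so after positions 40, 141.
EcoRV sites (GATATC) start at positions 82, 161, 215.
EcoRV cuts after base 3 of each site, so after positions 84, 163, 217.
Combined cut positions: 40, 84, 141, 163, 217.
Linear molecule, 5 cuts → 6 fragments:
  1–40 → 40 bp
  41–84 → 44 bp
  85–141 → 57 bp
  142–163 → 22 bp
  164–217 → 54 bp
  218–252 → 35 bp
Sorted largest to smallest: 57, 54, 44, 40, 35, 22 bp.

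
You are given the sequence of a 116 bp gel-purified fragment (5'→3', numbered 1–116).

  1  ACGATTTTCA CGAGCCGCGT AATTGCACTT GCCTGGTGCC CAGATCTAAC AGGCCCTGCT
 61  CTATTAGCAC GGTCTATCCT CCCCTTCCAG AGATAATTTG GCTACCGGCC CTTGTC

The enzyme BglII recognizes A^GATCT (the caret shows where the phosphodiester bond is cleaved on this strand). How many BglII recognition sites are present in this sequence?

AGATCT occurs starting at position 42.
BglII cuts at 1 site.

1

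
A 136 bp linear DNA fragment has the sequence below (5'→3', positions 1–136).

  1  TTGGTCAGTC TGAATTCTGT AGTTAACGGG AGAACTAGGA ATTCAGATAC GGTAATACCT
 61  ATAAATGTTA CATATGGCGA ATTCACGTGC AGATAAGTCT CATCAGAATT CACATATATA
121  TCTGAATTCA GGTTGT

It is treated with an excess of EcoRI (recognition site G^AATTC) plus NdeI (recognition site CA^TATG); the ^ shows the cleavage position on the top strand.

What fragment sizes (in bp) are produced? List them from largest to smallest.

EcoRI sites (GAATTC) start at positions 12, 39, 79, 106, 124.
EcoRI cuts after the first base of each site, so after positions 12, 39, 79, 106, 124.
The NdeI site (CATATG) starts at position 71.
NdeI cuts after base 2 of each site, so after position 72.
Combined cut positions: 12, 39, 72, 79, 106, 124.
Linear molecule, 6 cuts → 7 fragments:
  1–12 → 12 bp
  13–39 → 27 bp
  40–72 → 33 bp
  73–79 → 7 bp
  80–106 → 27 bp
  107–124 → 18 bp
  125–136 → 12 bp
Sorted largest to smallest: 33, 27, 27, 18, 12, 12, 7 bp.

33, 27, 27, 18, 12, 12, 7 bp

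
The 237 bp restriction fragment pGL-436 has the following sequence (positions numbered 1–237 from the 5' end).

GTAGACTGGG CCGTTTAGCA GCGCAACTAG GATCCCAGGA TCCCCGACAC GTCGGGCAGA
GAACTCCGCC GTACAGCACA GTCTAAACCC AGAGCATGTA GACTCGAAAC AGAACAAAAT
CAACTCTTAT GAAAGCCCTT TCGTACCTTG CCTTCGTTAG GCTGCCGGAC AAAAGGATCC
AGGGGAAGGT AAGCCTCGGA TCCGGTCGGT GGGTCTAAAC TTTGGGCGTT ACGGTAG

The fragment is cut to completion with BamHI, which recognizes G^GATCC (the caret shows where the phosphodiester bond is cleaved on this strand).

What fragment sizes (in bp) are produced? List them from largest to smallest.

BamHI sites (GGATCC) start at positions 30, 38, 175, 198.
BamHI cuts after the first base of each site, so after positions 30, 38, 175, 198.
Linear molecule, 4 cuts → 5 fragments:
  1–30 → 30 bp
  31–38 → 8 bp
  39–175 → 137 bp
  176–198 → 23 bp
  199–237 → 39 bp
Sorted largest to smallest: 137, 39, 30, 23, 8 bp.

137, 39, 30, 23, 8 bp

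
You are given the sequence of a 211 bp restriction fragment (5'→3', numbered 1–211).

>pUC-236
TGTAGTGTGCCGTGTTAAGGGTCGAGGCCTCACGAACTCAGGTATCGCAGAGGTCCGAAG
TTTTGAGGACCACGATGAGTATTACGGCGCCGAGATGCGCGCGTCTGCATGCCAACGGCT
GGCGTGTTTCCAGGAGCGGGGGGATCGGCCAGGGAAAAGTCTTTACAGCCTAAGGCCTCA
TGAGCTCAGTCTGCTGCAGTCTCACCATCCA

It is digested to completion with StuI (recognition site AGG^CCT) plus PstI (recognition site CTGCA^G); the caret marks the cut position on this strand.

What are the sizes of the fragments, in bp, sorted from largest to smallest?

StuI sites (AGGCCT) start at positions 25, 173.
StuI cuts after base 3 of each site, so after positions 27, 175.
The PstI site (CTGCAG) starts at position 194.
PstI cuts after base 5 of each site (before the last base), so after position 198.
Combined cut positions: 27, 175, 198.
Linear molecule, 3 cuts → 4 fragments:
  1–27 → 27 bp
  28–175 → 148 bp
  176–198 → 23 bp
  199–211 → 13 bp
Sorted largest to smallest: 148, 27, 23, 13 bp.

148, 27, 23, 13 bp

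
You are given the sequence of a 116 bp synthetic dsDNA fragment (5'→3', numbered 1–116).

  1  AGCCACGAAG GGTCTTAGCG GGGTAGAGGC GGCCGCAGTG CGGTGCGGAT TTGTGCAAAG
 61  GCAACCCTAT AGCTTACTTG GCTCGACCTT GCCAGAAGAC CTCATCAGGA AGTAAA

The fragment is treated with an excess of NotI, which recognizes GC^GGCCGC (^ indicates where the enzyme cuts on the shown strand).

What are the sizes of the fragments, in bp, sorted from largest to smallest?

The NotI site (GCGGCCGC) starts at position 29.
NotI cuts after base 2 of each site, so after position 30.
Linear molecule, 1 cut → 2 fragments:
  1–30 → 30 bp
  31–116 → 86 bp
Sorted largest to smallest: 86, 30 bp.

86, 30 bp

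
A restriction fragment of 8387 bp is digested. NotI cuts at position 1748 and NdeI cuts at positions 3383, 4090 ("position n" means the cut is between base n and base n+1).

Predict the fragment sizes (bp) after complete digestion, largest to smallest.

Combined cut positions (sorted): 1748, 3383, 4090.
Linear molecule, 3 cuts → 4 fragments:
  1748 − 0 = 1748 bp
  3383 − 1748 = 1635 bp
  4090 − 3383 = 707 bp
  8387 − 4090 = 4297 bp
Sorted largest to smallest: 4297, 1748, 1635, 707 bp.

4297, 1748, 1635, 707 bp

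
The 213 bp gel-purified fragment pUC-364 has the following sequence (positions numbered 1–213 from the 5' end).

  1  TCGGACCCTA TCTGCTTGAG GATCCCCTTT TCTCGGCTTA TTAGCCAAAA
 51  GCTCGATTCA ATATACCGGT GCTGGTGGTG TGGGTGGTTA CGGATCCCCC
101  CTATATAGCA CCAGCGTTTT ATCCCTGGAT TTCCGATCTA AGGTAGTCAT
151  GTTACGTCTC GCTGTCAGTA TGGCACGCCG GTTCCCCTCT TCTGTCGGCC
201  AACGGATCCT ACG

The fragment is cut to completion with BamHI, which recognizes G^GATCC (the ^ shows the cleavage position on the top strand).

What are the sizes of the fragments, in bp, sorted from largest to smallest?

BamHI sites (GGATCC) start at positions 20, 92, 204.
BamHI cuts after the first base of each site, so after positions 20, 92, 204.
Linear molecule, 3 cuts → 4 fragments:
  1–20 → 20 bp
  21–92 → 72 bp
  93–204 → 112 bp
  205–213 → 9 bp
Sorted largest to smallest: 112, 72, 20, 9 bp.

112, 72, 20, 9 bp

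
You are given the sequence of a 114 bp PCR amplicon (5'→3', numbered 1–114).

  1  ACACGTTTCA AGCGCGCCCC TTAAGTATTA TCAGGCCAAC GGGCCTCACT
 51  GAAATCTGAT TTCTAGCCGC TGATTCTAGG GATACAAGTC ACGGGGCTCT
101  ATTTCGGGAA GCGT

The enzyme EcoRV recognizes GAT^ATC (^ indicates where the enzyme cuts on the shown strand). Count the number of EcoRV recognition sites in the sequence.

0

No occurrence of GATATC is present in the sequence.
EcoRV does not cut: 0 sites.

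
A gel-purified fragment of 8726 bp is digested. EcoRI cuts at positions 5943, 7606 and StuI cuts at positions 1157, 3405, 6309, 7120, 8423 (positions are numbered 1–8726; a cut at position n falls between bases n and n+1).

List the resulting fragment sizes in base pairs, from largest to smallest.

2538, 2248, 1157, 817, 811, 486, 366, 303 bp

Combined cut positions (sorted): 1157, 3405, 5943, 6309, 7120, 7606, 8423.
Linear molecule, 7 cuts → 8 fragments:
  1157 − 0 = 1157 bp
  3405 − 1157 = 2248 bp
  5943 − 3405 = 2538 bp
  6309 − 5943 = 366 bp
  7120 − 6309 = 811 bp
  7606 − 7120 = 486 bp
  8423 − 7606 = 817 bp
  8726 − 8423 = 303 bp
Sorted largest to smallest: 2538, 2248, 1157, 817, 811, 486, 366, 303 bp.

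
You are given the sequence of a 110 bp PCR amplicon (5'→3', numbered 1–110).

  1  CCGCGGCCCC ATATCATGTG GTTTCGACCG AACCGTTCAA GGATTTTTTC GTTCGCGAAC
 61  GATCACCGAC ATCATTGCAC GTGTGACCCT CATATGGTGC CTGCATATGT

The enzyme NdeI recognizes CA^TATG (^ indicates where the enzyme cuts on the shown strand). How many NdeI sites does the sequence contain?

2

CATATG occurs starting at positions 91, 104.
NdeI cuts at 2 sites.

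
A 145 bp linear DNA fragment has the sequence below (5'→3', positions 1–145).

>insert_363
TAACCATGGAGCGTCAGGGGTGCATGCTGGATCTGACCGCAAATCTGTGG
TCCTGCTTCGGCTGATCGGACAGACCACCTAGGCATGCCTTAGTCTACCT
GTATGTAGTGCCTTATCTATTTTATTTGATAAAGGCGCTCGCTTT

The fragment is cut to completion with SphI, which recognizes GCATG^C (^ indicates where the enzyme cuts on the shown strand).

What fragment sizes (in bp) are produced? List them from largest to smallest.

SphI sites (GCATGC) start at positions 22, 83.
SphI cuts after base 5 of each site (before the last base), so after positions 26, 87.
Linear molecule, 2 cuts → 3 fragments:
  1–26 → 26 bp
  27–87 → 61 bp
  88–145 → 58 bp
Sorted largest to smallest: 61, 58, 26 bp.

61, 58, 26 bp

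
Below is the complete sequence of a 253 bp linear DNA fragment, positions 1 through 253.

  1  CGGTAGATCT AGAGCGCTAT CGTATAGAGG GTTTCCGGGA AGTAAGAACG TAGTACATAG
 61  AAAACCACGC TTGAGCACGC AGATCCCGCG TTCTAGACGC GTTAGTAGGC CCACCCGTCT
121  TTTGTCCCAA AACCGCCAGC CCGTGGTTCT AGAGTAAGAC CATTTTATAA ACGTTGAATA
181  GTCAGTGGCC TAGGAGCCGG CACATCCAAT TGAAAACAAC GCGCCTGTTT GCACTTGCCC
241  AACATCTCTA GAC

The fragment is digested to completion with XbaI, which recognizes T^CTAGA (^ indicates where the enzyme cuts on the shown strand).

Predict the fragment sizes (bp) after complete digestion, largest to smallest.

99, 84, 56, 8, 6 bp

XbaI sites (TCTAGA) start at positions 8, 92, 148, 247.
XbaI cuts after the first base of each site, so after positions 8, 92, 148, 247.
Linear molecule, 4 cuts → 5 fragments:
  1–8 → 8 bp
  9–92 → 84 bp
  93–148 → 56 bp
  149–247 → 99 bp
  248–253 → 6 bp
Sorted largest to smallest: 99, 84, 56, 8, 6 bp.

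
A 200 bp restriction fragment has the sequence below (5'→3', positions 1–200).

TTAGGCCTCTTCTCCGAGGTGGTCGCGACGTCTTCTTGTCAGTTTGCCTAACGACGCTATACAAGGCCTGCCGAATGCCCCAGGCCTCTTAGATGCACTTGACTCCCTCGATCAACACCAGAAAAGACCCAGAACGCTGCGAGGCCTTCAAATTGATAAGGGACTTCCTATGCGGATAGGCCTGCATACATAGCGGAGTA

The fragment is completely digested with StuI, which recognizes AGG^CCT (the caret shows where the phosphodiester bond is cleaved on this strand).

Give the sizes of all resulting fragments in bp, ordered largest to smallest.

61, 60, 36, 20, 18, 5 bp

StuI sites (AGGCCT) start at positions 3, 64, 82, 142, 178.
StuI cuts after base 3 of each site, so after positions 5, 66, 84, 144, 180.
Linear molecule, 5 cuts → 6 fragments:
  1–5 → 5 bp
  6–66 → 61 bp
  67–84 → 18 bp
  85–144 → 60 bp
  145–180 → 36 bp
  181–200 → 20 bp
Sorted largest to smallest: 61, 60, 36, 20, 18, 5 bp.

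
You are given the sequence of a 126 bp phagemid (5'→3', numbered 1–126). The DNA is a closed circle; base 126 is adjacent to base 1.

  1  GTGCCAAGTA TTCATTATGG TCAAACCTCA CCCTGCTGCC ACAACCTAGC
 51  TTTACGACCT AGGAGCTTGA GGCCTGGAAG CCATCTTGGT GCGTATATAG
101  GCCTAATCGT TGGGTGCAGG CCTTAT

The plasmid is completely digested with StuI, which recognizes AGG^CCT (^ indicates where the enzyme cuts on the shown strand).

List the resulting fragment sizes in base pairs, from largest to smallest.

78, 29, 19 bp

StuI sites (AGGCCT) start at positions 70, 99, 118.
StuI cuts after base 3 of each site, so after positions 72, 101, 120.
Circular molecule, 3 cuts → 3 fragments:
  73–101 → 29 bp
  102–120 → 19 bp
  121–126 then 1–72 → 6 + 72 = 78 bp
Sorted largest to smallest: 78, 29, 19 bp.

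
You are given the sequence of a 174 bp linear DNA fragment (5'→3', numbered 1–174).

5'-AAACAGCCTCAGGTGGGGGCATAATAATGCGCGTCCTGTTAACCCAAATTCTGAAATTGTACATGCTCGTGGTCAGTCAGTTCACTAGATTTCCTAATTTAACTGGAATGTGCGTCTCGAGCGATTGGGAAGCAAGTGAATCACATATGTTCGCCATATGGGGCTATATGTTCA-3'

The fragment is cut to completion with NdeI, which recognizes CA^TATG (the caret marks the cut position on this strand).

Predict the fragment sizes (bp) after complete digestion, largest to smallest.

145, 18, 11 bp

NdeI sites (CATATG) start at positions 144, 155.
NdeI cuts after base 2 of each site, so after positions 145, 156.
Linear molecule, 2 cuts → 3 fragments:
  1–145 → 145 bp
  146–156 → 11 bp
  157–174 → 18 bp
Sorted largest to smallest: 145, 18, 11 bp.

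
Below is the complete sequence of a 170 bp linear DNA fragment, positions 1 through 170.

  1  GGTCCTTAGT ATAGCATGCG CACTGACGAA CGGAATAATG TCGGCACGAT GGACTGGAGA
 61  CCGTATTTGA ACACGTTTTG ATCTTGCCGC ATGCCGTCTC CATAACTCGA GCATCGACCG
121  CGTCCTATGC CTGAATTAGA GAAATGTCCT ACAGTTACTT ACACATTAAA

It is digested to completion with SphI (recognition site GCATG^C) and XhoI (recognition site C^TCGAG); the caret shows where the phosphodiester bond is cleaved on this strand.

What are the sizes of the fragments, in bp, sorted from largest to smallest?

75, 64, 18, 13 bp

SphI sites (GCATGC) start at positions 14, 89.
SphI cuts after base 5 of each site (before the last base), so after positions 18, 93.
The XhoI site (CTCGAG) starts at position 106.
XhoI cuts after the first base of each site, so after position 106.
Combined cut positions: 18, 93, 106.
Linear molecule, 3 cuts → 4 fragments:
  1–18 → 18 bp
  19–93 → 75 bp
  94–106 → 13 bp
  107–170 → 64 bp
Sorted largest to smallest: 75, 64, 18, 13 bp.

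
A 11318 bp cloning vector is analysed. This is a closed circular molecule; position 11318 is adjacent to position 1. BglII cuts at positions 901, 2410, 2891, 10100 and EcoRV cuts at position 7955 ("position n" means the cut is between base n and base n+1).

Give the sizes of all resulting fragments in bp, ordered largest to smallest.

Combined cut positions (sorted): 901, 2410, 2891, 7955, 10100.
Circular molecule, 5 cuts → 5 fragments:
  2410 − 901 = 1509 bp
  2891 − 2410 = 481 bp
  7955 − 2891 = 5064 bp
  10100 − 7955 = 2145 bp
  wrap: 11318 − 10100 + 901 = 2119 bp
Sorted largest to smallest: 5064, 2145, 2119, 1509, 481 bp.

5064, 2145, 2119, 1509, 481 bp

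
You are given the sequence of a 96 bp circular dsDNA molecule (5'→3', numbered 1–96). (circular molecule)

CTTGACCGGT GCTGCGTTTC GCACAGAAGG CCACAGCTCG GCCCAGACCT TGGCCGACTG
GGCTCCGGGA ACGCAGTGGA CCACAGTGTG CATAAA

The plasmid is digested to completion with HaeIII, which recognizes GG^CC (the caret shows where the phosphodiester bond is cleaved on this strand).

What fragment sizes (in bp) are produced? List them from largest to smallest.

73, 12, 11 bp

HaeIII sites (GGCC) start at positions 29, 40, 52.
HaeIII cuts after base 2 of each site, so after positions 30, 41, 53.
Circular molecule, 3 cuts → 3 fragments:
  31–41 → 11 bp
  42–53 → 12 bp
  54–96 then 1–30 → 43 + 30 = 73 bp
Sorted largest to smallest: 73, 12, 11 bp.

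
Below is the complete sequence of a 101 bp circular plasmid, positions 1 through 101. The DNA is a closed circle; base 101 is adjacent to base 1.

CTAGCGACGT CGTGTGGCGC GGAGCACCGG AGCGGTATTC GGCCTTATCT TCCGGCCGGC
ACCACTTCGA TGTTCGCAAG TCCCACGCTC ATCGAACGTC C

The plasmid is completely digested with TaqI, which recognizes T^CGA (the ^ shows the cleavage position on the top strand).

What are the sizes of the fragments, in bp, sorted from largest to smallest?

TaqI sites (TCGA) start at positions 67, 92.
TaqI cuts after the first base of each site, so after positions 67, 92.
Circular molecule, 2 cuts → 2 fragments:
  68–92 → 25 bp
  93–101 then 1–67 → 9 + 67 = 76 bp
Sorted largest to smallest: 76, 25 bp.

76, 25 bp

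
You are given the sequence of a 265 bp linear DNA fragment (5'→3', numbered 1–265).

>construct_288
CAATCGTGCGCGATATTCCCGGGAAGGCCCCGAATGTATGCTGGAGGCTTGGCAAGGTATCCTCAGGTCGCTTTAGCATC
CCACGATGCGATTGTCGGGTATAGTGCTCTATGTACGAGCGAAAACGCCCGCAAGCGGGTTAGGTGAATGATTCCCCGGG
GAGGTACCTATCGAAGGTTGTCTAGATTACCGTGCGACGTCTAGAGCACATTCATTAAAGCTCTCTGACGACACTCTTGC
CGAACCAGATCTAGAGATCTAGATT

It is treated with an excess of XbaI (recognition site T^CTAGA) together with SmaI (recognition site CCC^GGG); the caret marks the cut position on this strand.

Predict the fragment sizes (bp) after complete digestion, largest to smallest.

XbaI sites (TCTAGA) start at positions 181, 200, 250, 258.
XbaI cuts after the first base of each site, so after positions 181, 200, 250, 258.
SmaI sites (CCCGGG) start at positions 18, 155.
SmaI cuts after base 3 of each site, so after positions 20, 157.
Combined cut positions: 20, 157, 181, 200, 250, 258.
Linear molecule, 6 cuts → 7 fragments:
  1–20 → 20 bp
  21–157 → 137 bp
  158–181 → 24 bp
  182–200 → 19 bp
  201–250 → 50 bp
  251–258 → 8 bp
  259–265 → 7 bp
Sorted largest to smallest: 137, 50, 24, 20, 19, 8, 7 bp.

137, 50, 24, 20, 19, 8, 7 bp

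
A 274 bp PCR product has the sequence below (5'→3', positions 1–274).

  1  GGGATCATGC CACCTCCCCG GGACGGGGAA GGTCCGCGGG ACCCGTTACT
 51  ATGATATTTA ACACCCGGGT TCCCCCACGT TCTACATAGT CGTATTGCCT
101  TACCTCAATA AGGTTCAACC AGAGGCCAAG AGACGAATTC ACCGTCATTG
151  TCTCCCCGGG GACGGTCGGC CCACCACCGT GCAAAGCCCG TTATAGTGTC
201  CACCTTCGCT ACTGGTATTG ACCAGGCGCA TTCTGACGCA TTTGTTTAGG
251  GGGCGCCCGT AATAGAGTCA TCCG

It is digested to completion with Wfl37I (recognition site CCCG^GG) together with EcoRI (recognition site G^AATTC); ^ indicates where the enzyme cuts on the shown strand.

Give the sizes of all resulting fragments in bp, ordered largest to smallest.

Wfl37I sites (CCCGGG) start at positions 17, 64, 155.
Wfl37I cuts after base 4 of each site, so after positions 20, 67, 158.
The EcoRI site (GAATTC) starts at position 135.
EcoRI cuts after the first base of each site, so after position 135.
Combined cut positions: 20, 67, 135, 158.
Linear molecule, 4 cuts → 5 fragments:
  1–20 → 20 bp
  21–67 → 47 bp
  68–135 → 68 bp
  136–158 → 23 bp
  159–274 → 116 bp
Sorted largest to smallest: 116, 68, 47, 23, 20 bp.

116, 68, 47, 23, 20 bp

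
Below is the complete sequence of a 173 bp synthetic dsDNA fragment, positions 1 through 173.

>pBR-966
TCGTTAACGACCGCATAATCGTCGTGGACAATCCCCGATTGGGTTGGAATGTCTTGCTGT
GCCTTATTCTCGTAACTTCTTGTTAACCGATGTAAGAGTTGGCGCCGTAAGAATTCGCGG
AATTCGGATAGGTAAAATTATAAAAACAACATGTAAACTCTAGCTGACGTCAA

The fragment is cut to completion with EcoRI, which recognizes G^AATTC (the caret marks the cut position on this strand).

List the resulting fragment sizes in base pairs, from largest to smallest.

EcoRI sites (GAATTC) start at positions 111, 120.
EcoRI cuts after the first base of each site, so after positions 111, 120.
Linear molecule, 2 cuts → 3 fragments:
  1–111 → 111 bp
  112–120 → 9 bp
  121–173 → 53 bp
Sorted largest to smallest: 111, 53, 9 bp.

111, 53, 9 bp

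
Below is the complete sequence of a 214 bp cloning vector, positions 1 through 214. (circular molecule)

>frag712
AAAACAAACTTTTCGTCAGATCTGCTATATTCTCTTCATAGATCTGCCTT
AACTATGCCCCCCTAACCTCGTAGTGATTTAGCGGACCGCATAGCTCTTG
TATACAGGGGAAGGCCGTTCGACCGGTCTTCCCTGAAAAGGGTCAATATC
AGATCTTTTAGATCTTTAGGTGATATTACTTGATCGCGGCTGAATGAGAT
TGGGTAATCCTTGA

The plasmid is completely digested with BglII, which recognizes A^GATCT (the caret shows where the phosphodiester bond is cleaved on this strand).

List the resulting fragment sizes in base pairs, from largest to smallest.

111, 72, 22, 9 bp

BglII sites (AGATCT) start at positions 18, 40, 151, 160.
BglII cuts after the first base of each site, so after positions 18, 40, 151, 160.
Circular molecule, 4 cuts → 4 fragments:
  19–40 → 22 bp
  41–151 → 111 bp
  152–160 → 9 bp
  161–214 then 1–18 → 54 + 18 = 72 bp
Sorted largest to smallest: 111, 72, 22, 9 bp.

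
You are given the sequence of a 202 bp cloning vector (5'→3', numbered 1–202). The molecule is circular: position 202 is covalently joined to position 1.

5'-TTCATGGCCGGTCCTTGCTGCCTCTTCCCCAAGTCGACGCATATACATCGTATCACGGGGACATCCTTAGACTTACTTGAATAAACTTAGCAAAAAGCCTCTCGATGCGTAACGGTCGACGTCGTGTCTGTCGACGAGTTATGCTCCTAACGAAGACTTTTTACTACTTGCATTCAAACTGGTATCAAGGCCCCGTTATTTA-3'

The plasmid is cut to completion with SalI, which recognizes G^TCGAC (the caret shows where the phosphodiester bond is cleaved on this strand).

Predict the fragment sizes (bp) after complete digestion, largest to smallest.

SalI sites (GTCGAC) start at positions 33, 115, 130.
SalI cuts after the first base of each site, so after positions 33, 115, 130.
Circular molecule, 3 cuts → 3 fragments:
  34–115 → 82 bp
  116–130 → 15 bp
  131–202 then 1–33 → 72 + 33 = 105 bp
Sorted largest to smallest: 105, 82, 15 bp.

105, 82, 15 bp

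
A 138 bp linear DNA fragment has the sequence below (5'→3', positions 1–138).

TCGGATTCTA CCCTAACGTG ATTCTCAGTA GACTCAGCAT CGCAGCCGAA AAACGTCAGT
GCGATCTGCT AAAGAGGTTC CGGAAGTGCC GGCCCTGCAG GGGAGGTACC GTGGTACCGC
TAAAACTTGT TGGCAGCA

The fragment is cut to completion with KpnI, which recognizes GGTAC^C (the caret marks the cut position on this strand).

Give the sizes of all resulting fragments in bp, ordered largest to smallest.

KpnI sites (GGTACC) start at positions 105, 113.
KpnI cuts after base 5 of each site (before the last base), so after positions 109, 117.
Linear molecule, 2 cuts → 3 fragments:
  1–109 → 109 bp
  110–117 → 8 bp
  118–138 → 21 bp
Sorted largest to smallest: 109, 21, 8 bp.

109, 21, 8 bp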